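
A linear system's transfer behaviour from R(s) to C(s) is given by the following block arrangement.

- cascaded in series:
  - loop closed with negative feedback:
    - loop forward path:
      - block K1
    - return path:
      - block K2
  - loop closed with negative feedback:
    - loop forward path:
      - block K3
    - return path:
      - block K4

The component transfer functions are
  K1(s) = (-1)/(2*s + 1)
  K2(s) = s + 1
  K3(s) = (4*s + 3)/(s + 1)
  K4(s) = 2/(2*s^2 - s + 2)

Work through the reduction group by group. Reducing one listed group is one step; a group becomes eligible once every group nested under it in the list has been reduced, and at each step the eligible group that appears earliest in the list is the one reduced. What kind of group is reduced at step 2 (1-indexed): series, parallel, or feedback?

Reducing step by step:

Step 1: feedback reduction of K1, K2
Step 2: apply the feedback formula to K3, K4
Step 3: reduce the series chain [K1/(1+K1*K2)], [K3/(1+K3*K4)]
Step 2 collapses a feedback group.

Answer: feedback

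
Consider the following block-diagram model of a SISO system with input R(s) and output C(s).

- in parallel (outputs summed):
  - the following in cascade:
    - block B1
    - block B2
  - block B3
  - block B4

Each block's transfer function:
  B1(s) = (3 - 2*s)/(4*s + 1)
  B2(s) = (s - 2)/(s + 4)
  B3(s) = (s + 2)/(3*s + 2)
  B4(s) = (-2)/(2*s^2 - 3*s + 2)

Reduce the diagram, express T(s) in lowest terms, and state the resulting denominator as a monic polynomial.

Reducing step by step:

Step 1: series reduction of B1, B2; result (-2*s^2 + 7*s - 6)/(4*s^2 + 17*s + 4)
Step 2: add (B1*B2), B3, B4 (parallel); result (-4*s^5 + 90*s^4 - 86*s^3 - 144*s^2 - 12*s - 24)/(24*s^5 + 82*s^4 - 61*s^3 - 4*s^2 + 68*s + 16)
The result of step 2 is T(s) in lowest terms. Its denominator has leading coefficient 24; dividing the denominator through by 24 makes it monic.

Answer: s^5 + 41*s^4/12 - 61*s^3/24 - s^2/6 + 17*s/6 + 2/3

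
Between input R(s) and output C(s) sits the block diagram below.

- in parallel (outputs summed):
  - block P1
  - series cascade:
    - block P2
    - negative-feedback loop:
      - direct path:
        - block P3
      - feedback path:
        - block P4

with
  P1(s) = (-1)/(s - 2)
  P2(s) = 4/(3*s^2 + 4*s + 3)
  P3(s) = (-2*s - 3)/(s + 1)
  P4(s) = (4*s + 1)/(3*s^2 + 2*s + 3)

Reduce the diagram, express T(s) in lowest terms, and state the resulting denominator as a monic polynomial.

[1] collapse the loop (P3 forward, P4 return) gives (-6*s^3 - 13*s^2 - 12*s - 9)/(3*s^3 - 3*s^2 - 9*s)
[2] cascade P2, [P3/(1+P3*P4)] gives (-24*s^3 - 52*s^2 - 48*s - 36)/(9*s^5 + 3*s^4 - 30*s^3 - 45*s^2 - 27*s)
[3] parallel reduction of P1, (P2*[P3/(1+P3*P4)]) gives (-9*s^5 - 27*s^4 + 26*s^3 + 101*s^2 + 87*s + 72)/(9*s^6 - 15*s^5 - 36*s^4 + 15*s^3 + 63*s^2 + 54*s)
The result of step 3 is T(s) in lowest terms. Its denominator has leading coefficient 9; dividing the denominator through by 9 makes it monic.

Final answer: s^6 - 5*s^5/3 - 4*s^4 + 5*s^3/3 + 7*s^2 + 6*s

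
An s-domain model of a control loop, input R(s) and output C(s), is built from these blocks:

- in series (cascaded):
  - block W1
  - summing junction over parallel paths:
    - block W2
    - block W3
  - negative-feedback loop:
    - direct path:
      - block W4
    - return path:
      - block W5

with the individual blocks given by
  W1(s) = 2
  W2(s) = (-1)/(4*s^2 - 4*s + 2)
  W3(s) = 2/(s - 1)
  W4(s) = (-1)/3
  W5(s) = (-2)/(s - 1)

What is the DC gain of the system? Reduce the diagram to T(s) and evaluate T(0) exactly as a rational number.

Step 1. parallel reduction of W2, W3 = (8*s^2 - 9*s + 5)/(4*s^3 - 8*s^2 + 6*s - 2)
Step 2. reduce the feedback loop with forward W4 and return W5 = (1 - s)/(3*s - 1)
Step 3. cascade W1, (W2+W3), [W4/(1+W4*W5)] = (-8*s^2 + 9*s - 5)/(6*s^3 - 8*s^2 + 5*s - 1)
DC gain: substitute s = 0 into T(s) from step 3: T(0) = -5/(-1) = 5.

Therefore the answer is 5.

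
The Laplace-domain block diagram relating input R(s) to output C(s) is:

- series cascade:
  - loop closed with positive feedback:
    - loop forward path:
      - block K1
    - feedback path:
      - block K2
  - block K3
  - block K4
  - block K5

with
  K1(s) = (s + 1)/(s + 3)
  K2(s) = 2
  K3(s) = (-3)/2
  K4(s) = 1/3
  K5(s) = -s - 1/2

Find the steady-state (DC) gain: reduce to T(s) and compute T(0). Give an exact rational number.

[1] close the feedback loop around K1, K2, giving (-s - 1)/(s - 1)
[2] cascade [K1/(1-K1*K2)], K3, K4, K5, giving (-2*s^2 - 3*s - 1)/(4*s - 4)
DC gain: substitute s = 0 into T(s) from step 2: T(0) = -1/(-4) = 1/4.

Final answer: 1/4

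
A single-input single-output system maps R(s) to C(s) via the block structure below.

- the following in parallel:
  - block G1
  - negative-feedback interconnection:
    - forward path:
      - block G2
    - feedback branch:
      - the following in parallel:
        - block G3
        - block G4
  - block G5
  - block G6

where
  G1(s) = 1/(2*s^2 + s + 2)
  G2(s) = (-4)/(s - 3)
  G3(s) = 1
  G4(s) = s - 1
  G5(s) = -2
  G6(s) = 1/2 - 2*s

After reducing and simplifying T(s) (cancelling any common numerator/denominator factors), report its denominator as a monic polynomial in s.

Step 1: sum the parallel branches G3, G4 = s
Step 2: close the feedback loop around G2, (G3+G4) = 4/(3*s + 3)
Step 3: reduce the parallel group G1, [G2/(1+G2*(G3+G4))], G5, G6 = (-24*s^4 - 54*s^3 - 47*s^2 - 37*s + 4)/(12*s^3 + 18*s^2 + 18*s + 12)
That last expression is T(s), already simplified. Scaling its denominator by 1/12 (the reciprocal of the leading coefficient) yields the monic denominator.

Answer: s^3 + 3*s^2/2 + 3*s/2 + 1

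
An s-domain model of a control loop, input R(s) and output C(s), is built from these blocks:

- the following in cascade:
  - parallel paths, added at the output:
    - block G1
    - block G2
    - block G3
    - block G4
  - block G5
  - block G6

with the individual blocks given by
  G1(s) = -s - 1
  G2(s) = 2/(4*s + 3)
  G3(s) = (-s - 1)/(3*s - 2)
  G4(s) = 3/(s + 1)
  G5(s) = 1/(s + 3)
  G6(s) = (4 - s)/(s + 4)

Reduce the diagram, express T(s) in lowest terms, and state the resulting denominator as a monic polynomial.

Answer: s^5 + 97*s^4/12 + 115*s^3/6 + 115*s^2/12 - 17*s/2 - 6

Working:
Step 1: add G1, G2, G3, G4 (parallel), giving (-12*s^4 - 29*s^3 + 23*s^2 + 6*s - 19)/(12*s^3 + 13*s^2 - 5*s - 6)
Step 2: reduce the series chain (G1+G2+G3+G4), G5, G6, giving (12*s^5 - 19*s^4 - 139*s^3 + 86*s^2 + 43*s - 76)/(12*s^5 + 97*s^4 + 230*s^3 + 115*s^2 - 102*s - 72)
No further cancellation is possible in the step-2 result, so that is T(s). Its denominator becomes monic after dividing by the leading coefficient 12.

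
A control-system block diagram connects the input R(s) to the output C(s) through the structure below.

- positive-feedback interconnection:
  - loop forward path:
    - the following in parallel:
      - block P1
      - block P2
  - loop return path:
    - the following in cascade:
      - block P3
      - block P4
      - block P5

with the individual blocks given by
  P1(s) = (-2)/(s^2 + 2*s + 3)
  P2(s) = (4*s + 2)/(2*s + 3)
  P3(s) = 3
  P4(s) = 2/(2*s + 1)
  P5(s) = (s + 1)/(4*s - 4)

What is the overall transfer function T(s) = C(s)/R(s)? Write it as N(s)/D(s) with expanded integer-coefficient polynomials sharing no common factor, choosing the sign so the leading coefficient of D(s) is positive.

Answer: (8*s^5 + 16*s^4 + 10*s^3 - 22*s^2 - 12*s)/(4*s^5 + 6*s^4 - 6*s^3 - 34*s^2 - 39*s - 9)

Working:
(1) sum the parallel branches P1, P2, giving (4*s^3 + 10*s^2 + 12*s)/(2*s^3 + 7*s^2 + 12*s + 9)
(2) cascade P3, P4, P5, giving (3*s + 3)/(4*s^2 - 2*s - 2)
(3) apply the feedback formula to (P1+P2), (P3*P4*P5); the result is T(s) itself (integer coefficients, no common factor, positive leading denominator coefficient)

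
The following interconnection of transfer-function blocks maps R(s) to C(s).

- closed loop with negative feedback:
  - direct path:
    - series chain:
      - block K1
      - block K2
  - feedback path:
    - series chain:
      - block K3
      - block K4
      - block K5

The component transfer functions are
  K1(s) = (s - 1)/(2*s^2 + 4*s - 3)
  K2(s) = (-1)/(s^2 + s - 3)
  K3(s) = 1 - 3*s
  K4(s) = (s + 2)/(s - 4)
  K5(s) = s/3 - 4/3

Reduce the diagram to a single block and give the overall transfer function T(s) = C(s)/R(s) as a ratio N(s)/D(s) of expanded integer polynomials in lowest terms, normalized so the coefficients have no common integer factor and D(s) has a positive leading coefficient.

The answer is (3 - 3*s)/(6*s^4 + 21*s^3 - 13*s^2 - 52*s + 29).

Reasoning:
Step 1 - combine K1, K2 in series: (1 - s)/(2*s^4 + 6*s^3 - 5*s^2 - 15*s + 9)
Step 2 - cascade K3, K4, K5: -s^2 - 5*s/3 + 2/3
Step 3 - apply the feedback formula to (K1*K2), (K3*K4*K5), giving the overall T(s)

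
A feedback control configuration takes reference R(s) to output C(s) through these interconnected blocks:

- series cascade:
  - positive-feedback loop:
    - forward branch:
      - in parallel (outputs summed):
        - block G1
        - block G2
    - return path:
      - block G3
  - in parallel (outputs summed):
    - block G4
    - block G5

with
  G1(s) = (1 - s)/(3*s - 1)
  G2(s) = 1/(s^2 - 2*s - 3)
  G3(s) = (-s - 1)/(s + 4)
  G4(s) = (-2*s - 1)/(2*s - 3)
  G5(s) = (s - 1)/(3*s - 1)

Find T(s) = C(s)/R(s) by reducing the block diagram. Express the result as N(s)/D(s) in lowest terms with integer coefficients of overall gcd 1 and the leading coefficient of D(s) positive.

The answer is (4*s^6 + 10*s^5 - 62*s^4 - 148*s^3 + 56*s^2 + 144*s - 64)/(12*s^6 + 20*s^5 - 239*s^4 + 179*s^3 + 239*s^2 - 163*s + 24).

Reasoning:
(1) reduce the parallel group G1, G2 = (-s^3 + 3*s^2 + 4*s - 4)/(3*s^3 - 7*s^2 - 7*s + 3)
(2) reduce the feedback loop with forward (G1+G2) and return G3 = (-s^4 - s^3 + 16*s^2 + 12*s - 16)/(2*s^4 + 7*s^3 - 28*s^2 - 25*s + 8)
(3) reduce the parallel group G4, G5 = (-4*s^2 - 6*s + 4)/(6*s^2 - 11*s + 3)
(4) reduce the series chain [(G1+G2)/(1-(G1+G2)*G3)], (G4+G5): this yields T(s), and no further normalization is needed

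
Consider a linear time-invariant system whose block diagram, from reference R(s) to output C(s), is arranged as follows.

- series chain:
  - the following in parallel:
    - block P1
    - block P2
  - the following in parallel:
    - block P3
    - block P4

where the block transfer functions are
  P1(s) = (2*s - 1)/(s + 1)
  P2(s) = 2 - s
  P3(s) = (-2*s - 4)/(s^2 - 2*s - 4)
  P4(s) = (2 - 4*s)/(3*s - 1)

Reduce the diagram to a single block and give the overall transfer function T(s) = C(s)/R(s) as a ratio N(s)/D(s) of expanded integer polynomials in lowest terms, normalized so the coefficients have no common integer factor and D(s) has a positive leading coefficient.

Step 1: parallel reduction of P1, P2; result (-s^2 + 3*s + 1)/(s + 1)
Step 2: parallel reduction of P3, P4; result (-4*s^3 + 4*s^2 + 2*s - 4)/(3*s^3 - 7*s^2 - 10*s + 4)
Step 3: series reduction of (P1+P2), (P3+P4); the result is T(s) itself (integer coefficients, no common factor, positive leading denominator coefficient)

Answer: (4*s^5 - 16*s^4 + 6*s^3 + 14*s^2 - 10*s - 4)/(3*s^4 - 4*s^3 - 17*s^2 - 6*s + 4)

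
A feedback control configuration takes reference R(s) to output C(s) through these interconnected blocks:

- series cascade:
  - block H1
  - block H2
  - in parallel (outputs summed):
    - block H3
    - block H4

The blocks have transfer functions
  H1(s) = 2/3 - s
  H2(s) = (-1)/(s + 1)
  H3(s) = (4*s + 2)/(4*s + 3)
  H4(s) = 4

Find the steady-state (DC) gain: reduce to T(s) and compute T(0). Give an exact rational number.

Step 1: reduce the parallel group H3, H4: (20*s + 14)/(4*s + 3)
Step 2: reduce the series chain H1, H2, (H3+H4): (60*s^2 + 2*s - 28)/(12*s^2 + 21*s + 9)
Evaluating the step-2 result (the overall T(s)) at s = 0 gives T(0) = -28/9.

Answer: -28/9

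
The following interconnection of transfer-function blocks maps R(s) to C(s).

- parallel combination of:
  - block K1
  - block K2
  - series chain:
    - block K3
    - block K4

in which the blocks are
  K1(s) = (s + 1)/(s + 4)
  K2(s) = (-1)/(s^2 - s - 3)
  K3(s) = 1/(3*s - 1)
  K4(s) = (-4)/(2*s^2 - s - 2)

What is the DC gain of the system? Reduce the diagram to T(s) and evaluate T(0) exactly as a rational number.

Reducing step by step:

1. combine K3, K4 in series gives (-4)/(6*s^3 - 5*s^2 - 5*s + 2)
2. add K1, K2, (K3*K4) (parallel) gives (6*s^6 - 5*s^5 - 35*s^4 - 19*s^3 + 48*s^2 + 53*s + 34)/(6*s^6 + 13*s^5 - 62*s^4 - 50*s^3 + 101*s^2 + 46*s - 24)
The step-2 result is T(s). Setting s = 0: T(0) = 34/(-24) = -17/12.

Answer: -17/12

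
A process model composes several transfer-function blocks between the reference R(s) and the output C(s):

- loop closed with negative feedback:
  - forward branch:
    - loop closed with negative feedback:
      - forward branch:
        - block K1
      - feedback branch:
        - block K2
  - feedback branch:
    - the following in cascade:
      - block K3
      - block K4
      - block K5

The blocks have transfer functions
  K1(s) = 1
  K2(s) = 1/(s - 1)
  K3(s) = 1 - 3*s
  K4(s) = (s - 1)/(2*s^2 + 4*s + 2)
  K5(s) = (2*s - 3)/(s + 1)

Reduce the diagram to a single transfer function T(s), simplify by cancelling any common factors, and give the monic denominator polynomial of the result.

Answer: s^4 - 29*s^3/4 + 25*s^2/4 - 19*s/4 + 3/4

Working:
Step 1. reduce the feedback loop with forward K1 and return K2 gives (s - 1)/s
Step 2. cascade K3, K4, K5 gives (-6*s^3 + 17*s^2 - 14*s + 3)/(2*s^3 + 6*s^2 + 6*s + 2)
Step 3. close the feedback loop around [K1/(1+K1*K2)], (K3*K4*K5) gives (-2*s^4 - 4*s^3 + 4*s + 2)/(4*s^4 - 29*s^3 + 25*s^2 - 19*s + 3)
That last expression is T(s), already simplified. Scaling its denominator by 1/4 (the reciprocal of the leading coefficient) yields the monic denominator.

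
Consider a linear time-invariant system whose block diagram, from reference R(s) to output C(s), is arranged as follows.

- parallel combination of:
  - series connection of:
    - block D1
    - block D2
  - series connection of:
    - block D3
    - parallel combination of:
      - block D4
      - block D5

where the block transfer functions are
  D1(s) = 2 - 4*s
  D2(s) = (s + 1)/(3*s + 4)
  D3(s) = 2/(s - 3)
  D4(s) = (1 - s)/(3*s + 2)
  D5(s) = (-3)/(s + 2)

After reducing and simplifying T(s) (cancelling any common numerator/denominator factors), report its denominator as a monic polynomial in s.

The answer is s^4 + s^3 - 64*s^2/9 - 116*s/9 - 16/3.

Reasoning:
Step 1 - cascade D1, D2 -> (-4*s^2 - 2*s + 2)/(3*s + 4)
Step 2 - add D4, D5 (parallel) -> (-s^2 - 10*s - 4)/(3*s^2 + 8*s + 4)
Step 3 - series reduction of D3, (D4+D5) -> (-2*s^2 - 20*s - 8)/(3*s^3 - s^2 - 20*s - 12)
Step 4 - combine (D1*D2), (D3*(D4+D5)) in parallel -> (-12*s^5 - 2*s^4 + 82*s^3 + 18*s^2 - 120*s - 56)/(9*s^4 + 9*s^3 - 64*s^2 - 116*s - 48)
No further cancellation is possible in the step-4 result, so that is T(s). Its denominator becomes monic after dividing by the leading coefficient 9.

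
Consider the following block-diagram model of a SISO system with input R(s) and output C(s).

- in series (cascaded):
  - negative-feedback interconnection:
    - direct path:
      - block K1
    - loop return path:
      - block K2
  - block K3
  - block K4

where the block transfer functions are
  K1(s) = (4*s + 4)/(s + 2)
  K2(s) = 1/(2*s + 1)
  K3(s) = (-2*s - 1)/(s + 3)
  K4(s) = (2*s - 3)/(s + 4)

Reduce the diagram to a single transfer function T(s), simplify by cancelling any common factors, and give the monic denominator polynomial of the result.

Reducing step by step:

(1) close the feedback loop around K1, K2, giving (8*s^2 + 12*s + 4)/(2*s^2 + 9*s + 6)
(2) series reduction of [K1/(1+K1*K2)], K3, K4, giving (-32*s^4 - 16*s^3 + 56*s^2 + 52*s + 12)/(2*s^4 + 23*s^3 + 93*s^2 + 150*s + 72)
That last expression is T(s), already simplified. Scaling its denominator by 1/2 (the reciprocal of the leading coefficient) yields the monic denominator.

Answer: s^4 + 23*s^3/2 + 93*s^2/2 + 75*s + 36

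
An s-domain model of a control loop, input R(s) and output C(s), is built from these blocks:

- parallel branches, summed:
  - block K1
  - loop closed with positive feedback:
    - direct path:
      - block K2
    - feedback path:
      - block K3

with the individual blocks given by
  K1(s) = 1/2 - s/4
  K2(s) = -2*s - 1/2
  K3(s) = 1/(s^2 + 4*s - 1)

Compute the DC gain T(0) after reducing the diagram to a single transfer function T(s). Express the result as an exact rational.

Step 1. reduce the feedback loop with forward K2 and return K3: (-4*s^3 - 17*s^2 + 1)/(2*s^2 + 12*s - 1)
Step 2. sum the parallel branches K1, [K2/(1-K2*K3)]: (-18*s^3 - 76*s^2 + 25*s + 2)/(8*s^2 + 48*s - 4)
The step-2 result is T(s). Setting s = 0: T(0) = 2/(-4) = -1/2.

Hence the answer: -1/2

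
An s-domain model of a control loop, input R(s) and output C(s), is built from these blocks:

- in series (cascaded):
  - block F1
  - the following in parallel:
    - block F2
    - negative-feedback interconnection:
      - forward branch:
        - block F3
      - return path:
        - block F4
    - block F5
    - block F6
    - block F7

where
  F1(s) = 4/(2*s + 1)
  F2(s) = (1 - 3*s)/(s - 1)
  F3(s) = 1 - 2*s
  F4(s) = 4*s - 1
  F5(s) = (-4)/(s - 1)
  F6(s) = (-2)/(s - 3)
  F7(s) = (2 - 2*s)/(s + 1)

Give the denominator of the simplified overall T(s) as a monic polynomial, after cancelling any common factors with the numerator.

(1) apply the feedback formula to F3, F4 -> (2*s - 1)/(8*s^2 - 6*s)
(2) combine F2, [F3/(1+F3*F4)], F5, F6, F7 in parallel -> (-40*s^5 + 120*s^4 - 65*s^3 + 131*s^2 - 95*s - 3)/(8*s^5 - 30*s^4 + 10*s^3 + 30*s^2 - 18*s)
(3) multiply F1, (F2+[F3/(1+F3*F4)]+F5+F6+F7) (series) -> (-80*s^5 + 240*s^4 - 130*s^3 + 262*s^2 - 190*s - 6)/(8*s^6 - 26*s^5 - 5*s^4 + 35*s^3 - 3*s^2 - 9*s)
No further cancellation is possible in the step-3 result, so that is T(s). Its denominator becomes monic after dividing by the leading coefficient 8.

Answer: s^6 - 13*s^5/4 - 5*s^4/8 + 35*s^3/8 - 3*s^2/8 - 9*s/8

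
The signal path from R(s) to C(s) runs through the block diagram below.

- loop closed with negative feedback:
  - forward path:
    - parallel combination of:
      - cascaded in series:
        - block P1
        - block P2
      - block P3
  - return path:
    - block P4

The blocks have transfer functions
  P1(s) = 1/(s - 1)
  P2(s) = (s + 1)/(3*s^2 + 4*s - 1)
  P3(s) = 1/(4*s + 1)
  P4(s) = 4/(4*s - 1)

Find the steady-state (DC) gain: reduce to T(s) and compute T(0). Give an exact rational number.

Step 1. combine P1, P2 in series; result (s + 1)/(3*s^3 + s^2 - 5*s + 1)
Step 2. parallel reduction of (P1*P2), P3; result (3*s^3 + 5*s^2 + 2)/(12*s^4 + 7*s^3 - 19*s^2 - s + 1)
Step 3. reduce the feedback loop with forward ((P1*P2)+P3) and return P4; result (12*s^4 + 17*s^3 - 5*s^2 + 8*s - 2)/(48*s^5 + 16*s^4 - 71*s^3 + 35*s^2 + 5*s + 7)
DC gain: substitute s = 0 into T(s) from step 3: T(0) = -2/7.

Final answer: -2/7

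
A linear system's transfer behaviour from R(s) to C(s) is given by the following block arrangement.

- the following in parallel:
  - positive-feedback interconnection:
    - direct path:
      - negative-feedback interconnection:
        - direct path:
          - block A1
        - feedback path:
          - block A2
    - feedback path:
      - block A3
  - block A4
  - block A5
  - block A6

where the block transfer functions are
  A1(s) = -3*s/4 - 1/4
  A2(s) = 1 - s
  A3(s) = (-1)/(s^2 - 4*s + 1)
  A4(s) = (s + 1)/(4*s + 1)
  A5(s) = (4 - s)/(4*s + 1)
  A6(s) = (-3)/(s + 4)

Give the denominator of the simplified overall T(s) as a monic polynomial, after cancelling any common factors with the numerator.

Reducing step by step:

(1) reduce the feedback loop with forward A1 and return A2: (-3*s - 1)/(3*s^2 - 2*s + 3)
(2) reduce the feedback loop with forward [A1/(1+A1*A2)] and return A3: (-3*s^3 + 11*s^2 + s - 1)/(3*s^4 - 14*s^3 + 14*s^2 - 17*s + 2)
(3) combine [[A1/(1+A1*A2)]/(1-[A1/(1+A1*A2)]*A3)], A4, A5, A6 in parallel: (-33*s^5 + 142*s^4 - 157*s^3 + 414*s^2 - 316*s + 30)/(12*s^6 - 5*s^5 - 170*s^4 + 114*s^3 - 225*s^2 - 34*s + 8)
The result of step 3 is T(s) in lowest terms. Its denominator has leading coefficient 12; dividing the denominator through by 12 makes it monic.

Answer: s^6 - 5*s^5/12 - 85*s^4/6 + 19*s^3/2 - 75*s^2/4 - 17*s/6 + 2/3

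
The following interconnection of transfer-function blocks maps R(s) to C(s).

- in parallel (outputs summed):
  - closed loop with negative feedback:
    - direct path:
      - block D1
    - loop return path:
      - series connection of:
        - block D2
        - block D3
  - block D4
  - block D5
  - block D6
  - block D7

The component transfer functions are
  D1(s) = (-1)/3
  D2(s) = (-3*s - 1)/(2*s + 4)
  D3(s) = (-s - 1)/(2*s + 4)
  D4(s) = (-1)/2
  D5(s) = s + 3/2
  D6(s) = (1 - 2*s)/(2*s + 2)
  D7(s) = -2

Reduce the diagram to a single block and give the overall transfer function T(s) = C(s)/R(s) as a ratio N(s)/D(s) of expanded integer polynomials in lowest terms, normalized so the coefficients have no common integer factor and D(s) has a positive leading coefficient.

1. series reduction of D2, D3: (3*s^2 + 4*s + 1)/(4*s^2 + 16*s + 16)
2. apply the feedback formula to D1, (D2*D3): (-4*s^2 - 16*s - 16)/(9*s^2 + 44*s + 47)
3. sum the parallel branches [D1/(1+D1*(D2*D3))], D4, D5, D6, D7; the result is T(s) itself (integer coefficients, no common factor, positive leading denominator coefficient)

Hence the answer: (18*s^4 + 62*s^3 - 43*s^2 - 202*s - 79)/(18*s^3 + 106*s^2 + 182*s + 94)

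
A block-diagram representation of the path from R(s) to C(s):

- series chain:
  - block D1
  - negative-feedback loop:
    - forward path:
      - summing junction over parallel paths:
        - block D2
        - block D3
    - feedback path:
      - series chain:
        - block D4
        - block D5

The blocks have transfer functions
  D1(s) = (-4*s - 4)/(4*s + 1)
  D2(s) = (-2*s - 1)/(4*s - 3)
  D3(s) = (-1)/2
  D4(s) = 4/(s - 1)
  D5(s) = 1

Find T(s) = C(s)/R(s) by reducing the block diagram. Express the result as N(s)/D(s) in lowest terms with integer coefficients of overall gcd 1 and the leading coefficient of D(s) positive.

Step 1: sum the parallel branches D2, D3: (1 - 8*s)/(8*s - 6)
Step 2: cascade D4, D5: 4/(s - 1)
Step 3: feedback reduction of (D2+D3), (D4*D5): (-8*s^2 + 9*s - 1)/(8*s^2 - 46*s + 10)
Step 4: combine D1, [(D2+D3)/(1+(D2+D3)*(D4*D5))] in series; the result is T(s) itself (integer coefficients, no common factor, positive leading denominator coefficient)

Hence the answer: (16*s^3 - 2*s^2 - 16*s + 2)/(16*s^3 - 88*s^2 - 3*s + 5)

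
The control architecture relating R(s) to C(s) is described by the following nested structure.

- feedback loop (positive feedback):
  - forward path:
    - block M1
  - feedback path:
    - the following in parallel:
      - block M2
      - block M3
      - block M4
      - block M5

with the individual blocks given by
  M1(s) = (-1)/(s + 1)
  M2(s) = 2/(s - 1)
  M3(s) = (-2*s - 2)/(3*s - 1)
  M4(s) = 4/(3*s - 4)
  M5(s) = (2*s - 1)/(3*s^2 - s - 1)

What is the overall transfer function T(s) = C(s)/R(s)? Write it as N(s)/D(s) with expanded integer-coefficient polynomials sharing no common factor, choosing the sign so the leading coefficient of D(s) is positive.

The answer is (-27*s^5 + 81*s^4 - 72*s^3 + 7*s^2 + 15*s - 4)/(27*s^6 - 72*s^5 + 129*s^4 - 144*s^3 + 54*s^2 - 2*s + 4).

Reasoning:
[1] combine M2, M3, M4, M5 in parallel: (-18*s^5 + 138*s^4 - 209*s^3 + 76*s^2 + 9*s)/(27*s^5 - 81*s^4 + 72*s^3 - 7*s^2 - 15*s + 4)
[2] feedback reduction of M1, (M2+M3+M4+M5) - this is the overall T(s), already in the required normalized form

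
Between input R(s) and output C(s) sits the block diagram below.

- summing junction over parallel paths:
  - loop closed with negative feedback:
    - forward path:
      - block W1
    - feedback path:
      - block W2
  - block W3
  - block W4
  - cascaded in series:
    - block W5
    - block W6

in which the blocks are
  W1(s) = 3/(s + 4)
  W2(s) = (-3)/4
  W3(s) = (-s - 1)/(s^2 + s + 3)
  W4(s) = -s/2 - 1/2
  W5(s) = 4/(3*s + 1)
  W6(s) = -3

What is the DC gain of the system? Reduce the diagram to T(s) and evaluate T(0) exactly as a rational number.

First reduce the diagram to T(s).

1. feedback reduction of W1, W2; result 12/(4*s + 7)
2. cascade W5, W6; result (-12)/(3*s + 1)
3. reduce the parallel group [W1/(1+W1*W2)], W3, W4, (W5*W6); result (-12*s^5 - 49*s^4 - 153*s^3 - 392*s^2 - 383*s - 467)/(24*s^4 + 74*s^3 + 136*s^2 + 164*s + 42)
DC gain: substitute s = 0 into T(s) from step 3: T(0) = -467/42.

Answer: -467/42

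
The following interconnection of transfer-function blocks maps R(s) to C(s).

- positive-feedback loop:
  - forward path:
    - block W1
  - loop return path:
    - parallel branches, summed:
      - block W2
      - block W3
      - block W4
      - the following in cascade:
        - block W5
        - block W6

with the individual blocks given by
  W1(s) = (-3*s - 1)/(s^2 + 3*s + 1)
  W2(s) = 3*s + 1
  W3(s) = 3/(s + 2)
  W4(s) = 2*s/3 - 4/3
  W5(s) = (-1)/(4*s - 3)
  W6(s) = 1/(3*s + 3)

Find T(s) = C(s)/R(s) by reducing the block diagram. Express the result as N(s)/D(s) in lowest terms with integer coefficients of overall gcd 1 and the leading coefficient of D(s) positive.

Step 1: combine W5, W6 in series -> (-1)/(12*s^2 + 3*s - 9)
Step 2: sum the parallel branches W2, W3, W4, (W5*W6) -> (44*s^4 + 95*s^3 + 16*s^2 - 57*s - 23)/(12*s^3 + 27*s^2 - 3*s - 18)
Step 3: reduce the feedback loop with forward W1 and return (W2+W3+W4+(W5*W6)); the result is T(s) itself (integer coefficients, no common factor, positive leading denominator coefficient)

Answer: (-36*s^4 - 93*s^3 - 18*s^2 + 57*s + 18)/(144*s^5 + 392*s^4 + 233*s^3 - 155*s^2 - 183*s - 41)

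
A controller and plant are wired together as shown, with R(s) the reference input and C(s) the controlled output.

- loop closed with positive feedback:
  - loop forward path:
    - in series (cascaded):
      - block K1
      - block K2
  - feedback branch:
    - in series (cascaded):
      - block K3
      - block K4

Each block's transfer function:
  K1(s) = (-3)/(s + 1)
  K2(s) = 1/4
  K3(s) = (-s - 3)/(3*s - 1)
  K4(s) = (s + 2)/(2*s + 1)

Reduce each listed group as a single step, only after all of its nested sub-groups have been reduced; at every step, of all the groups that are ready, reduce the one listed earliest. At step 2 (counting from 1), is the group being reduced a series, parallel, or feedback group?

The answer is series.

Reasoning:
1. combine K1, K2 in series
2. reduce the series chain K3, K4
3. collapse the loop ((K1*K2) forward, (K3*K4) return)
So the answer for step 2 is series.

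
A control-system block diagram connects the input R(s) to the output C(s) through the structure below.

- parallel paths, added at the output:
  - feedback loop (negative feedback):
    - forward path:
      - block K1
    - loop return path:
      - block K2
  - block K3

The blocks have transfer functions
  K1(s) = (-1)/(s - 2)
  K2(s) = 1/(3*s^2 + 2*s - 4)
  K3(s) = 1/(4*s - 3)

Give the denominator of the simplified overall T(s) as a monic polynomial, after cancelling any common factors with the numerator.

Answer: s^4 - 25*s^3/12 - 5*s^2/3 + 13*s/3 - 7/4

Working:
1. collapse the loop (K1 forward, K2 return); result (-3*s^2 - 2*s + 4)/(3*s^3 - 4*s^2 - 8*s + 7)
2. reduce the parallel group [K1/(1+K1*K2)], K3; result (-9*s^3 - 3*s^2 + 14*s - 5)/(12*s^4 - 25*s^3 - 20*s^2 + 52*s - 21)
Step 2 gives the fully reduced T(s), with no common factor left to cancel. The denominator's leading coefficient is 12, so divide each of its coefficients by 12 to get the monic form.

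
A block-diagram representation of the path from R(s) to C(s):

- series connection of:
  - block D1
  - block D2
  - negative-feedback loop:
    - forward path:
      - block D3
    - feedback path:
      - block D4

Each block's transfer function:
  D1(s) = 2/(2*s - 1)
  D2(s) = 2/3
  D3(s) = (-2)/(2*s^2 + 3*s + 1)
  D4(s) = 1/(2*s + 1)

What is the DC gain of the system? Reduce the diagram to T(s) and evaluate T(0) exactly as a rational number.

1. apply the feedback formula to D3, D4, giving (-4*s - 2)/(4*s^3 + 8*s^2 + 5*s - 1)
2. multiply D1, D2, [D3/(1+D3*D4)] (series), giving (-16*s - 8)/(24*s^4 + 36*s^3 + 6*s^2 - 21*s + 3)
The step-2 result is T(s). Setting s = 0: T(0) = -8/3.

Answer: -8/3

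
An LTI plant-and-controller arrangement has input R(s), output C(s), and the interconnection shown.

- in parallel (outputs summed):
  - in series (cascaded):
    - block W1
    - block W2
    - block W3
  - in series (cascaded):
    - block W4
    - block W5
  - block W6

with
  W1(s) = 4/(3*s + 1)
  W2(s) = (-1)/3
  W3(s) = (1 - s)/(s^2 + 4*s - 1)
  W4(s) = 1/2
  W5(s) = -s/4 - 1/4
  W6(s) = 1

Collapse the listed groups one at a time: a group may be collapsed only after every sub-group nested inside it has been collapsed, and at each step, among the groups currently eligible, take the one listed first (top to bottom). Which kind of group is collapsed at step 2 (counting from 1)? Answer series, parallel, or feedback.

The answer is series.

Reasoning:
Step 1. combine W1, W2, W3 in series
Step 2. cascade W4, W5
Step 3. sum the parallel branches (W1*W2*W3), (W4*W5), W6
Step 2 collapses a series group.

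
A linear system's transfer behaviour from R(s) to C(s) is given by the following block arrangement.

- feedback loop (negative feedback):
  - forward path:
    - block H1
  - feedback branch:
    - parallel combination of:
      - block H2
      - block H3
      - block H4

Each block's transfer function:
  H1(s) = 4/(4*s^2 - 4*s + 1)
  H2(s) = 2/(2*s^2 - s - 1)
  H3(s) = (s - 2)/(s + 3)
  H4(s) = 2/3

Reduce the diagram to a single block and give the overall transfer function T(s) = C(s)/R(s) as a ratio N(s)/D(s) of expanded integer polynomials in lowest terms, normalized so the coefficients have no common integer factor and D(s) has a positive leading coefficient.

The answer is (24*s^3 + 60*s^2 - 48*s - 36)/(24*s^5 + 36*s^4 - 62*s^3 + 7*s^2 + 28*s + 63).

Reasoning:
1. parallel reduction of H2, H3, H4 = (10*s^3 - 5*s^2 + s + 18)/(6*s^3 + 15*s^2 - 12*s - 9)
2. reduce the feedback loop with forward H1 and return (H2+H3+H4); the result is T(s) itself (integer coefficients, no common factor, positive leading denominator coefficient)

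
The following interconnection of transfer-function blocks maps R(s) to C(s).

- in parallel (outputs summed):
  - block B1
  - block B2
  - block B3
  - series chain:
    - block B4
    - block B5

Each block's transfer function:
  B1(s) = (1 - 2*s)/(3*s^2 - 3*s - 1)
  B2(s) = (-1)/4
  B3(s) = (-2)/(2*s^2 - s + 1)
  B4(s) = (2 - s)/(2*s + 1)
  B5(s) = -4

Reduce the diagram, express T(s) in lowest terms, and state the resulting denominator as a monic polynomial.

Answer: s^5 - s^4 - s^3/12 - s/3 - 1/12

Working:
1. multiply B4, B5 (series) -> (4*s - 8)/(2*s + 1)
2. reduce the parallel group B1, B2, B3, (B4*B5) -> (84*s^5 - 356*s^4 + 321*s^3 - 144*s^2 + 88*s + 45)/(48*s^5 - 48*s^4 - 4*s^3 - 16*s - 4)
Step 2 gives the fully reduced T(s), with no common factor left to cancel. The denominator's leading coefficient is 48, so divide each of its coefficients by 48 to get the monic form.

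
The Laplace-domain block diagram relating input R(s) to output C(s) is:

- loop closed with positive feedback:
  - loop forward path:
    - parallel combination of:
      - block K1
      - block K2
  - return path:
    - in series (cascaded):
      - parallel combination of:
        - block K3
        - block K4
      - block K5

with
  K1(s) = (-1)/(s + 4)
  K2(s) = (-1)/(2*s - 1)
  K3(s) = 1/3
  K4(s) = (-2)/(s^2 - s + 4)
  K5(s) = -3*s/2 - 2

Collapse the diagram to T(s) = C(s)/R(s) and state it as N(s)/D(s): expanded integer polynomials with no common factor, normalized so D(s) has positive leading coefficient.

Step 1 - reduce the parallel group K1, K2 gives (-3*s - 3)/(2*s^2 + 7*s - 4)
Step 2 - add K3, K4 (parallel) gives (s^2 - s - 2)/(3*s^2 - 3*s + 12)
Step 3 - reduce the series chain (K3+K4), K5 gives (-3*s^3 - s^2 + 10*s + 8)/(6*s^2 - 6*s + 24)
Step 4 - reduce the feedback loop with forward (K1+K2) and return ((K3+K4)*K5), giving the overall T(s)

Hence the answer: (-6*s^3 - 18*s - 24)/(s^4 + 6*s^3 + 3*s^2 + 82*s - 24)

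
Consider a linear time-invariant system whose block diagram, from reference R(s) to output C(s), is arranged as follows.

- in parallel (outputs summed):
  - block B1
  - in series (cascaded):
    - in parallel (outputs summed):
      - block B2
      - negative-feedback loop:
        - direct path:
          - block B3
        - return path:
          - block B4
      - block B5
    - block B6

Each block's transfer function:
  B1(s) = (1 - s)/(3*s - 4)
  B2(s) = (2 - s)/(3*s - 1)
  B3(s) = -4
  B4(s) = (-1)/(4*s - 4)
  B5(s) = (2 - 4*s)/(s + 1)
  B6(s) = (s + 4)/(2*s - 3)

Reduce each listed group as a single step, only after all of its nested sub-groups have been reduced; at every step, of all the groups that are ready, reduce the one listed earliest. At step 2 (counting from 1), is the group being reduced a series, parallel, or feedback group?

Reducing step by step:

Step 1: reduce the feedback loop with forward B3 and return B4
Step 2: combine B2, [B3/(1+B3*B4)], B5 in parallel
Step 3: combine (B2+[B3/(1+B3*B4)]+B5), B6 in series
Step 4: reduce the parallel group B1, ((B2+[B3/(1+B3*B4)]+B5)*B6)
Step 2 collapses a parallel group.

Answer: parallel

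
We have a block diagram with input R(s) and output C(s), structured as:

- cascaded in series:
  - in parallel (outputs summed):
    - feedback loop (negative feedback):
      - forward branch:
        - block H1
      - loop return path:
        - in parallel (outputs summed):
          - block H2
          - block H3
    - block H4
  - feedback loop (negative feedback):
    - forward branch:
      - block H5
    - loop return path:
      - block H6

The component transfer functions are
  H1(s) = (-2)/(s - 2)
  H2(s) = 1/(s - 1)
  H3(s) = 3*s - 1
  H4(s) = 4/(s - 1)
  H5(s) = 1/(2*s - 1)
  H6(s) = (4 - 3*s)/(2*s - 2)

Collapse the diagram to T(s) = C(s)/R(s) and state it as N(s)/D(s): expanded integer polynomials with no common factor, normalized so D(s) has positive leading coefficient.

[1] sum the parallel branches H2, H3 = (3*s^2 - 4*s + 2)/(s - 1)
[2] collapse the loop (H1 forward, (H2+H3) return) = (2*s - 2)/(5*s^2 - 5*s + 2)
[3] parallel reduction of [H1/(1+H1*(H2+H3))], H4 = (22*s^2 - 24*s + 10)/(5*s^3 - 10*s^2 + 7*s - 2)
[4] reduce the feedback loop with forward H5 and return H6 = (2*s - 2)/(4*s^2 - 9*s + 6)
[5] reduce the series chain ([H1/(1+H1*(H2+H3))]+H4), [H5/(1+H5*H6)] - this is the overall T(s), already in the required normalized form

Final answer: (44*s^2 - 48*s + 20)/(20*s^4 - 65*s^3 + 83*s^2 - 48*s + 12)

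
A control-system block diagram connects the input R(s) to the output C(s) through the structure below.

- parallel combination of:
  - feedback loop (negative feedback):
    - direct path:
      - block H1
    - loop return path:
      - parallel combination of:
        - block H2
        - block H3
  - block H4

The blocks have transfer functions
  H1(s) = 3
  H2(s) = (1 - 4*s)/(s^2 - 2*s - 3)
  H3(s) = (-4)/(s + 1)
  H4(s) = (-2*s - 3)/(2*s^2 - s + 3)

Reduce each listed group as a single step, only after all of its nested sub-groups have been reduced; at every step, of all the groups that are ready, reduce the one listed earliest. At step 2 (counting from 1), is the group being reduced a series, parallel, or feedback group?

Step 1: parallel reduction of H2, H3
Step 2: reduce the feedback loop with forward H1 and return (H2+H3)
Step 3: combine [H1/(1+H1*(H2+H3))], H4 in parallel
Step 2: feedback.

Therefore the answer is feedback.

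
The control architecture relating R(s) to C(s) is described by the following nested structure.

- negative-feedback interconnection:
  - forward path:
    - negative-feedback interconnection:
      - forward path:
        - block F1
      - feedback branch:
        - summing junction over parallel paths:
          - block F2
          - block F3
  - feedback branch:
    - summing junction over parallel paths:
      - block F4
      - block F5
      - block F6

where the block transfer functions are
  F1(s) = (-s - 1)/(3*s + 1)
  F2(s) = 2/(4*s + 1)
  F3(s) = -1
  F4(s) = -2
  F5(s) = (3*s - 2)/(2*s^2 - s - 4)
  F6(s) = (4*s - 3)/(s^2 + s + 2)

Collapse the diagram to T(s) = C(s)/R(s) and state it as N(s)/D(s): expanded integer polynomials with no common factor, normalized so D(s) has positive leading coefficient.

First reduce the diagram to T(s).

Step 1. add F2, F3 (parallel) gives (1 - 4*s)/(4*s + 1)
Step 2. reduce the feedback loop with forward F1 and return (F2+F3) gives (-4*s^2 - 5*s - 1)/(16*s^2 + 10*s)
Step 3. sum the parallel branches F4, F5, F6 gives (-4*s^4 + 9*s^3 - 7*s^2 + 3*s + 24)/(2*s^4 + s^3 - s^2 - 6*s - 8)
Step 4. feedback reduction of [F1/(1+F1*(F2+F3))], (F4+F5+F6); the result is T(s) itself (integer coefficients, no common factor, positive leading denominator coefficient)

Answer: (-8*s^6 - 14*s^5 - 3*s^4 + 28*s^3 + 63*s^2 + 46*s + 8)/(48*s^6 + 20*s^5 - 19*s^4 - 92*s^3 - 292*s^2 - 203*s - 24)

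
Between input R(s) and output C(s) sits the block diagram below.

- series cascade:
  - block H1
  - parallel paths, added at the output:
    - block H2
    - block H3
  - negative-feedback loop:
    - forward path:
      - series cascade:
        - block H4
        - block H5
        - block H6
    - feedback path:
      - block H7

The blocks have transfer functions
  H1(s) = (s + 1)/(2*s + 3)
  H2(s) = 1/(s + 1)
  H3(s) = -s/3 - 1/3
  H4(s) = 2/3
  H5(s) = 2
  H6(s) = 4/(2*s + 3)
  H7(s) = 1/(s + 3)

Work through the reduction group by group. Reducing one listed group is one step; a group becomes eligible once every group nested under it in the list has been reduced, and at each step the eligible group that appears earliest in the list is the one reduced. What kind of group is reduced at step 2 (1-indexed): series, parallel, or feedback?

Step 1. add H2, H3 (parallel)
Step 2. combine H4, H5, H6 in series
Step 3. reduce the feedback loop with forward (H4*H5*H6) and return H7
Step 4. cascade H1, (H2+H3), [(H4*H5*H6)/(1+(H4*H5*H6)*H7)]
Step 2 collapses a series group.

Hence the answer: series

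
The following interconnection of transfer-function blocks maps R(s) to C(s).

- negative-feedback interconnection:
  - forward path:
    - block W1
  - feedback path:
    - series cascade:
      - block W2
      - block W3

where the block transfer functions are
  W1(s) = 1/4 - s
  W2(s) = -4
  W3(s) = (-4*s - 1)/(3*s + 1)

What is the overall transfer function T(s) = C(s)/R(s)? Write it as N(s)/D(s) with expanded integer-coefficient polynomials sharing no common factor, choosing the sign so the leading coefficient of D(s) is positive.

First reduce the diagram to T(s).

Step 1: cascade W2, W3 -> (16*s + 4)/(3*s + 1)
Step 2: close the feedback loop around W1, (W2*W3), which is the overall transfer function T(s) = C(s)/R(s) in lowest terms

Answer: (12*s^2 + s - 1)/(64*s^2 - 12*s - 8)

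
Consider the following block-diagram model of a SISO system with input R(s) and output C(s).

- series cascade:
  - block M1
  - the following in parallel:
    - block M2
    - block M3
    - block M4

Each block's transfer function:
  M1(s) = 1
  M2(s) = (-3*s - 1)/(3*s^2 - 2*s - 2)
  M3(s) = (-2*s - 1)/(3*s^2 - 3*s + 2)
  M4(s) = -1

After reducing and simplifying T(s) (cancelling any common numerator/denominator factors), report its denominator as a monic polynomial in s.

Step 1. add M2, M3, M4 (parallel); result (-9*s^4 + s^2 + s + 4)/(9*s^4 - 15*s^3 + 6*s^2 + 2*s - 4)
Step 2. cascade M1, (M2+M3+M4); result (-9*s^4 + s^2 + s + 4)/(9*s^4 - 15*s^3 + 6*s^2 + 2*s - 4)
That last expression is T(s), already simplified. Scaling its denominator by 1/9 (the reciprocal of the leading coefficient) yields the monic denominator.

Final answer: s^4 - 5*s^3/3 + 2*s^2/3 + 2*s/9 - 4/9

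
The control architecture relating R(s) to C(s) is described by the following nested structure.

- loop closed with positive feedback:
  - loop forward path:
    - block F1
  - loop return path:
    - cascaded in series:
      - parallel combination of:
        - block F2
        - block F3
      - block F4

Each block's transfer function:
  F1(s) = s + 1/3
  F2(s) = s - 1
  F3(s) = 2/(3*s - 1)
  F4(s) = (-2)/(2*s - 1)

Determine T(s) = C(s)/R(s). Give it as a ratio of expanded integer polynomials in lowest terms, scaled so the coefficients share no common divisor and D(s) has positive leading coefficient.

The answer is (18*s^3 - 9*s^2 - 2*s + 1)/(18*s^3 - 5*s + 9).

Reasoning:
Step 1: sum the parallel branches F2, F3 -> (3*s^2 - 4*s + 3)/(3*s - 1)
Step 2: cascade (F2+F3), F4 -> (-6*s^2 + 8*s - 6)/(6*s^2 - 5*s + 1)
Step 3: apply the feedback formula to F1, ((F2+F3)*F4): this yields T(s), and no further normalization is needed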